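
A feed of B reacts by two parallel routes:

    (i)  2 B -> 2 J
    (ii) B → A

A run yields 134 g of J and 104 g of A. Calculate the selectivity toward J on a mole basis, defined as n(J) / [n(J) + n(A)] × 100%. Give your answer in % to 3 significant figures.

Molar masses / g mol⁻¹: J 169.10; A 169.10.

56.3 %

n(J) = 134 / 169.10 = 0.7924 mol
n(A) = 104 / 169.10 = 0.6150 mol
selectivity = 0.7924/(0.7924+0.6150) × 100 = 56.30 %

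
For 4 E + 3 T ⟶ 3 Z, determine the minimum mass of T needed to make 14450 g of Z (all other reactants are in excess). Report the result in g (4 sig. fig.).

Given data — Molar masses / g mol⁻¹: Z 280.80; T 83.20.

n(Z) = 14450 / 280.80 = 51.46 mol
n(T) = (3/3) × 51.46 = 51.46 mol
mass = 51.46 × 83.20 = 4281 g

4281 g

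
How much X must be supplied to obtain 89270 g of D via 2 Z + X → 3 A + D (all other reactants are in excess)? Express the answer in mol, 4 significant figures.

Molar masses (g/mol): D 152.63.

n(D) = 89270 / 152.63 = 584.9 mol
n(X) = (1/1) × 584.9 = 584.9 mol

584.9 mol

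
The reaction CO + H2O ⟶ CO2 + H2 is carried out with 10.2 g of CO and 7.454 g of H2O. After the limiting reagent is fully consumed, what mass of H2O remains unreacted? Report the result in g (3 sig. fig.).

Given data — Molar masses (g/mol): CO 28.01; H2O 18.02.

0.892 g

n(CO) = 10.20 / 28.01 = 0.3642 mol
n(H2O) = 7.454 / 18.02 = 0.4137 mol
n/ν for CO = 0.3642/1 = 0.3642
n/ν for H2O = 0.4137/1 = 0.4137
Smallest n/ν is CO → limiting reagent.
H2O consumed = (1/1) × 0.3642 = 0.3642 mol
H2O remaining = 0.4137 − 0.3642 = 0.04950 mol
mass = 0.04950 × 18.02 = 0.8920 g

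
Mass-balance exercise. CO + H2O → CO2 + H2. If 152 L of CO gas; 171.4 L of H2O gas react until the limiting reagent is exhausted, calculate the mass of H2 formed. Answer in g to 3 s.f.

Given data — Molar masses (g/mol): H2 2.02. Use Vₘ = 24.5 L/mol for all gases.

12.5 g

n(CO) = 152.0 / 24.5 = 6.204 mol
n(H2O) = 171.4 / 24.5 = 6.996 mol
n/ν for CO = 6.204/1 = 6.204
n/ν for H2O = 6.996/1 = 6.996
Smallest n/ν is CO → limiting reagent.
n(H2) = (1/1) × 6.204 = 6.204 mol
mass = 6.204 × 2.02 = 12.53 g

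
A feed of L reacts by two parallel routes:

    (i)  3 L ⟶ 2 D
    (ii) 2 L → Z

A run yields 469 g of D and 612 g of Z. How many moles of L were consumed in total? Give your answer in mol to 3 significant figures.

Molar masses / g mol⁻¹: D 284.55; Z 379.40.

5.70 mol

n(D) = 469 / 284.55 = 1.648 mol
n(Z) = 612 / 379.40 = 1.613 mol
n(L) via (i) = (3/2)×1.648 = 2.472 mol
n(L) via (ii) = (2/1)×1.613 = 3.226 mol
total n(L) = 2.472 + 3.226 = 5.698 mol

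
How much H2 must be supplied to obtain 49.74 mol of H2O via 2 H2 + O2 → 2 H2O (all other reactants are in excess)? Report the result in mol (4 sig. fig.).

n(H2O) = 49.74 mol
n(H2) = (2/2) × 49.74 = 49.74 mol

49.74 mol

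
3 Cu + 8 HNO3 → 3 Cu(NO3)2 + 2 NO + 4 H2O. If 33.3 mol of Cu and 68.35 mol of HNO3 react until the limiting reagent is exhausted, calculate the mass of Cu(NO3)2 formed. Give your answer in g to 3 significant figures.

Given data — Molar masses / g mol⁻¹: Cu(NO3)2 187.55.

n(Cu) = 33.30 mol
n(HNO3) = 68.35 mol
n/ν → Cu: 11.10, HNO3: 8.544; HNO3 is limiting.
n(Cu(NO3)2) = (3/8) × 68.35 = 25.63 mol
mass = 25.63 × 187.55 = 4807 g

4810 g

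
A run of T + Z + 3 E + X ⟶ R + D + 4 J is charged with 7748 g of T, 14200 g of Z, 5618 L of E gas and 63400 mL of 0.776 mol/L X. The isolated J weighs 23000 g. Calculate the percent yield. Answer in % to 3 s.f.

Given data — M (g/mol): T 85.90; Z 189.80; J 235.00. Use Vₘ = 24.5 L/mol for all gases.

49.7 %

n(T) = 7748 / 85.90 = 90.20 mol
n(Z) = 14200 / 189.80 = 74.82 mol
n(E) = 5618 / 24.5 = 229.3 mol
n(X) = 0.776 × 63400/1000 = 49.20 mol
n/ν for T = 90.20/1 = 90.20
n/ν for Z = 74.82/1 = 74.82
n/ν for E = 229.3/3 = 76.43
n/ν for X = 49.20/1 = 49.20
Smallest n/ν is X → limiting reagent.
theoretical n(J) = (4/1) × 49.20 = 196.8 mol → 46250 g
% yield = 23000 / 46250 × 100 = 49.73 %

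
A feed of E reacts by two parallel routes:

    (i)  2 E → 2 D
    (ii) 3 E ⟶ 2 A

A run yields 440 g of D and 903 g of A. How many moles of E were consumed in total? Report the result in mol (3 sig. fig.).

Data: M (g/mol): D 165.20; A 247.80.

8.13 mol

n(D) = 440 / 165.20 = 2.663 mol
n(A) = 903 / 247.80 = 3.644 mol
n(E) via (i) = (2/2)×2.663 = 2.663 mol
n(E) via (ii) = (3/2)×3.644 = 5.466 mol
total n(E) = 2.663 + 5.466 = 8.129 mol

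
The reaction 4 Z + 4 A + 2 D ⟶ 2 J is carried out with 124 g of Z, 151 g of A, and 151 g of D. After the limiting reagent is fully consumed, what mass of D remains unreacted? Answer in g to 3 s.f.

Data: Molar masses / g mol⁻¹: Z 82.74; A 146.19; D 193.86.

50.9 g

n(Z) = 124.0 / 82.74 = 1.499 mol
n(A) = 151.0 / 146.19 = 1.033 mol
n(D) = 151.0 / 193.86 = 0.7789 mol
n/ν for Z = 1.499/4 = 0.3748
n/ν for A = 1.033/4 = 0.2583
n/ν for D = 0.7789/2 = 0.3895
Smallest n/ν is A → limiting reagent.
D consumed = (2/4) × 1.033 = 0.5165 mol
D remaining = 0.7789 − 0.5165 = 0.2624 mol
mass = 0.2624 × 193.86 = 50.87 g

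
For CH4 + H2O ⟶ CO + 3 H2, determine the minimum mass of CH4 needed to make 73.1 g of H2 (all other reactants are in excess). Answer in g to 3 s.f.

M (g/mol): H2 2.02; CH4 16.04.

n(H2) = 73.1 / 2.02 = 36.19 mol
n(CH4) = (1/3) × 36.19 = 12.06 mol
mass = 12.06 × 16.04 = 193.4 g

193 g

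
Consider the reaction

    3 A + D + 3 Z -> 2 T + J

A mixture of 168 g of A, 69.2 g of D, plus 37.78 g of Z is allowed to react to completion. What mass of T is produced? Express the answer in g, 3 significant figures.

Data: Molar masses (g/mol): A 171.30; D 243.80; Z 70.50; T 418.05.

149 g

n(A) = 168.0 / 171.30 = 0.9807 mol
n(D) = 69.20 / 243.80 = 0.2838 mol
n(Z) = 37.78 / 70.50 = 0.5359 mol
n/ν → A: 0.3269, D: 0.2838, Z: 0.1786; Z is limiting.
n(T) = (2/3) × 0.5359 = 0.3573 mol
mass = 0.3573 × 418.05 = 149.4 g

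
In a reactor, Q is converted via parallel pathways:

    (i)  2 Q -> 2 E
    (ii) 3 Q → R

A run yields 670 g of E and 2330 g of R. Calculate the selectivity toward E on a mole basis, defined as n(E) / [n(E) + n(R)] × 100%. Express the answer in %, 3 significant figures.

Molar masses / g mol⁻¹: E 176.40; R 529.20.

n(E) = 670 / 176.40 = 3.798 mol
n(R) = 2330 / 529.20 = 4.403 mol
selectivity = 3.798/(3.798+4.403) × 100 = 46.31 %

46.3 %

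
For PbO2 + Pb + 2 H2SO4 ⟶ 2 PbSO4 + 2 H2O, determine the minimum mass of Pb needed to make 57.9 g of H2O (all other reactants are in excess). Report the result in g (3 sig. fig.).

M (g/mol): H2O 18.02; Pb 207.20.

333 g

n(H2O) = 57.9 / 18.02 = 3.213 mol
n(Pb) = (1/2) × 3.213 = 1.607 mol
mass = 1.607 × 207.20 = 333.0 g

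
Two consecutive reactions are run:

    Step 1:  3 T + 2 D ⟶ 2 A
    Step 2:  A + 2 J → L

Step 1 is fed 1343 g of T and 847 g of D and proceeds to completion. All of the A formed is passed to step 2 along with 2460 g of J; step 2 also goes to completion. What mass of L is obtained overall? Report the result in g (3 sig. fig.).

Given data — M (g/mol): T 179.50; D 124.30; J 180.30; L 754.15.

Step 1:
n(T) = 1343 / 179.50 = 7.482 mol
n(D) = 847.0 / 124.30 = 6.814 mol
n/ν → T: 2.494, D: 3.407; T is limiting.
n(A) produced = (2/3) × 7.482 = 4.988 mol
Step 2:
n(A) available = 4.988 mol
n(J) = 2460 / 180.30 = 13.64 mol
n/ν → A: 4.988, J: 6.820; A is limiting.
n(L) = (1/1) × 4.988 = 4.988 mol
mass = 4.988 × 754.15 = 3762 g

3760 g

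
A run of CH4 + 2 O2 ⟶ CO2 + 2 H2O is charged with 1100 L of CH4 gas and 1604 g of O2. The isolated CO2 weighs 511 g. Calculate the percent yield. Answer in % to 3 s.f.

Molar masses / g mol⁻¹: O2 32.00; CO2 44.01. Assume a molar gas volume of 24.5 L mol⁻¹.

46.3 %

n(CH4) = 1100 / 24.5 = 44.90 mol
n(O2) = 1604 / 32.00 = 50.13 mol
n/ν for CH4 = 44.90/1 = 44.90
n/ν for O2 = 50.13/2 = 25.07
Smallest n/ν is O2 → limiting reagent.
theoretical n(CO2) = (1/2) × 50.13 = 25.07 mol → 1103 g
% yield = 511 / 1103 × 100 = 46.33 %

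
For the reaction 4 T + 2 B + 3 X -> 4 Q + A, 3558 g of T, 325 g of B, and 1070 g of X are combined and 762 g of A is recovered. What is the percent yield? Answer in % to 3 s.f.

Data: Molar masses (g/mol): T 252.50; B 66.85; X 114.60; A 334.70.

93.7 %

n(T) = 3558 / 252.50 = 14.09 mol
n(B) = 325.0 / 66.85 = 4.862 mol
n(X) = 1070 / 114.60 = 9.337 mol
n/ν → T: 3.523, B: 2.431, X: 3.112; B is limiting.
theoretical n(A) = (1/2) × 4.862 = 2.431 mol → 813.7 g
% yield = 762 / 813.7 × 100 = 93.65 %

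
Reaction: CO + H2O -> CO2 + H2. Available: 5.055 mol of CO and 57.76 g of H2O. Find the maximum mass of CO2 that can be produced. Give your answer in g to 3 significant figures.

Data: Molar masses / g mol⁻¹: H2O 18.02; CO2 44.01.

141 g

n(CO) = 5.055 mol
n(H2O) = 57.76 / 18.02 = 3.205 mol
n/ν for CO = 5.055/1 = 5.055
n/ν for H2O = 3.205/1 = 3.205
Smallest n/ν is H2O → limiting reagent.
n(CO2) = (1/1) × 3.205 = 3.205 mol
mass = 3.205 × 44.01 = 141.1 g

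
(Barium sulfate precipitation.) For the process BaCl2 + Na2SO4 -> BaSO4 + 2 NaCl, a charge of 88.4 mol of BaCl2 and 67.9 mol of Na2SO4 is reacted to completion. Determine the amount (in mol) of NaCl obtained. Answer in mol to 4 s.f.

135.8 mol

n(BaCl2) = 88.40 mol
n(Na2SO4) = 67.90 mol
n/ν for BaCl2 = 88.40/1 = 88.40
n/ν for Na2SO4 = 67.90/1 = 67.90
Smallest n/ν is Na2SO4 → limiting reagent.
n(NaCl) = (2/1) × 67.90 = 135.8 mol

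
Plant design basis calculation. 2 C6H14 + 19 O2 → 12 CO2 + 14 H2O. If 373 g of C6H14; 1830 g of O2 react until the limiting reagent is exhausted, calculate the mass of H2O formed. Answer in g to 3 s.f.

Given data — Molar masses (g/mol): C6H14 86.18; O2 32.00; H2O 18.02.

546 g

n(C6H14) = 373.0 / 86.18 = 4.328 mol
n(O2) = 1830 / 32.00 = 57.19 mol
n/ν for C6H14 = 4.328/2 = 2.164
n/ν for O2 = 57.19/19 = 3.010
Smallest n/ν is C6H14 → limiting reagent.
n(H2O) = (14/2) × 4.328 = 30.30 mol
mass = 30.30 × 18.02 = 546.0 g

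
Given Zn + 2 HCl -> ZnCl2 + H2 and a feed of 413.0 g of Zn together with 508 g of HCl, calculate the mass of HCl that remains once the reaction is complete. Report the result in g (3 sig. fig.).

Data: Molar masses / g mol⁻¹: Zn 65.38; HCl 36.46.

47.4 g

n(Zn) = 413.0 / 65.38 = 6.317 mol
n(HCl) = 508.0 / 36.46 = 13.93 mol
n/ν for Zn = 6.317/1 = 6.317
n/ν for HCl = 13.93/2 = 6.965
Smallest n/ν is Zn → limiting reagent.
HCl consumed = (2/1) × 6.317 = 12.63 mol
HCl remaining = 13.93 − 12.63 = 1.300 mol
mass = 1.300 × 36.46 = 47.40 g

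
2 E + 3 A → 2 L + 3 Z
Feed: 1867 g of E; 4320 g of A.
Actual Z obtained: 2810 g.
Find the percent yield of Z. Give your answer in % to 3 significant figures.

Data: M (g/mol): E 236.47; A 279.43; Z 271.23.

n(E) = 1867 / 236.47 = 7.895 mol
n(A) = 4320 / 279.43 = 15.46 mol
n/ν for E = 7.895/2 = 3.948
n/ν for A = 15.46/3 = 5.153
Smallest n/ν is E → limiting reagent.
theoretical n(Z) = (3/2) × 7.895 = 11.84 mol → 3211 g
% yield = 2810 / 3211 × 100 = 87.51 %

87.5 %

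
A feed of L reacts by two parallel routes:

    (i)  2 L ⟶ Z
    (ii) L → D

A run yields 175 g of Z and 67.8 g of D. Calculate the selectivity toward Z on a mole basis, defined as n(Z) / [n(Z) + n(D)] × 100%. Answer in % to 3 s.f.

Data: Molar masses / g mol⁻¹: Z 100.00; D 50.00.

56.3 %

n(Z) = 175 / 100.00 = 1.750 mol
n(D) = 67.8 / 50.00 = 1.356 mol
selectivity = 1.750/(1.750+1.356) × 100 = 56.34 %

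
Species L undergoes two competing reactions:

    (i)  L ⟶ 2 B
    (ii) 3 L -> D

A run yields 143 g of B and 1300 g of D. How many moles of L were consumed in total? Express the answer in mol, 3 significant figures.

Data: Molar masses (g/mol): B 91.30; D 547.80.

7.90 mol

n(B) = 143 / 91.30 = 1.566 mol
n(D) = 1300 / 547.80 = 2.373 mol
n(L) via (i) = (1/2)×1.566 = 0.7830 mol
n(L) via (ii) = (3/1)×2.373 = 7.119 mol
total n(L) = 0.7830 + 7.119 = 7.902 mol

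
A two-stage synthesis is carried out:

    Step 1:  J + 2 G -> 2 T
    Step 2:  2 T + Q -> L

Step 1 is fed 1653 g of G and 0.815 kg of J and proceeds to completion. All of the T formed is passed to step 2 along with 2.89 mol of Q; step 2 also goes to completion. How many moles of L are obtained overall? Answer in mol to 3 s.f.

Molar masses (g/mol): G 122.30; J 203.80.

Step 1:
n(G) = 1653 / 122.30 = 13.52 mol
n(J) = 0.8150×1000 / 203.80 = 3.999 mol
n/ν → G: 6.760, J: 3.999; J is limiting.
n(T) produced = (2/1) × 3.999 = 7.998 mol
Step 2:
n(T) available = 7.998 mol
n(Q) = 2.890 mol
n/ν → T: 3.999, Q: 2.890; Q is limiting.
n(L) = (1/1) × 2.890 = 2.890 mol

2.89 mol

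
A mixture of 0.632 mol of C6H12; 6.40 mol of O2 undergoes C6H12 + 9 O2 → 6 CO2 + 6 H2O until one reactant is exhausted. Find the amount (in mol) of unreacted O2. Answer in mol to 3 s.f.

n(C6H12) = 0.6320 mol
n(O2) = 6.400 mol
n/ν → C6H12: 0.6320, O2: 0.7111; C6H12 is limiting.
O2 consumed = (9/1) × 0.6320 = 5.688 mol
O2 remaining = 6.400 − 5.688 = 0.7120 mol

0.712 mol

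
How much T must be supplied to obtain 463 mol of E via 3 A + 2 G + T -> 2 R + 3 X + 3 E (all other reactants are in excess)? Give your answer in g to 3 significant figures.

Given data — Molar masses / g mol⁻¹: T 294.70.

n(E) = 463.0 mol
n(T) = (1/3) × 463.0 = 154.3 mol
mass = 154.3 × 294.70 = 45470 g

45500 g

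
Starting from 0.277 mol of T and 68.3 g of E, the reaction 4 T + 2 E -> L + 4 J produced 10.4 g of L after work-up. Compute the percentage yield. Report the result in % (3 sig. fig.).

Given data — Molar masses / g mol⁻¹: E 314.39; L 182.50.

82.3 %

n(T) = 0.2770 mol
n(E) = 68.30 / 314.39 = 0.2172 mol
n/ν → T: 0.06925, E: 0.1086; T is limiting.
theoretical n(L) = (1/4) × 0.2770 = 0.06925 mol → 12.64 g
% yield = 10.4 / 12.64 × 100 = 82.28 %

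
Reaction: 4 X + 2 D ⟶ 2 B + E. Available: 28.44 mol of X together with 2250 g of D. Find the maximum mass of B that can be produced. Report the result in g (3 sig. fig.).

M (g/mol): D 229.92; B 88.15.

863 g

n(X) = 28.44 mol
n(D) = 2250 / 229.92 = 9.786 mol
n/ν for X = 28.44/4 = 7.110
n/ν for D = 9.786/2 = 4.893
Smallest n/ν is D → limiting reagent.
n(B) = (2/2) × 9.786 = 9.786 mol
mass = 9.786 × 88.15 = 862.6 g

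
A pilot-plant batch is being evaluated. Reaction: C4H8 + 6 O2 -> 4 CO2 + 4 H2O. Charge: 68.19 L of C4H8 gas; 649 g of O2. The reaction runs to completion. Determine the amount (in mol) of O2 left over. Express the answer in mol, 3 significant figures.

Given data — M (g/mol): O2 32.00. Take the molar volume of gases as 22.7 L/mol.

2.26 mol

n(C4H8) = 68.19 / 22.7 = 3.004 mol
n(O2) = 649.0 / 32.00 = 20.28 mol
n/ν for C4H8 = 3.004/1 = 3.004
n/ν for O2 = 20.28/6 = 3.380
Smallest n/ν is C4H8 → limiting reagent.
O2 consumed = (6/1) × 3.004 = 18.02 mol
O2 remaining = 20.28 − 18.02 = 2.260 mol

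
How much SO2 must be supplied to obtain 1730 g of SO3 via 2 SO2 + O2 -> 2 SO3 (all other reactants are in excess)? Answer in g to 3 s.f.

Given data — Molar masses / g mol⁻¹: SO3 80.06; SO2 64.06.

n(SO3) = 1730 / 80.06 = 21.61 mol
n(SO2) = (2/2) × 21.61 = 21.61 mol
mass = 21.61 × 64.06 = 1384 g

1380 g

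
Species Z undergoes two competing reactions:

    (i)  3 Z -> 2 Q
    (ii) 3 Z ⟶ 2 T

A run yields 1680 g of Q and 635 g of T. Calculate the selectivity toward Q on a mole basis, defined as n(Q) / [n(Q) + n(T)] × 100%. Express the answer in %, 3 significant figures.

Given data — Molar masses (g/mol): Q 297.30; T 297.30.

n(Q) = 1680 / 297.30 = 5.651 mol
n(T) = 635 / 297.30 = 2.136 mol
selectivity = 5.651/(5.651+2.136) × 100 = 72.57 %

72.6 %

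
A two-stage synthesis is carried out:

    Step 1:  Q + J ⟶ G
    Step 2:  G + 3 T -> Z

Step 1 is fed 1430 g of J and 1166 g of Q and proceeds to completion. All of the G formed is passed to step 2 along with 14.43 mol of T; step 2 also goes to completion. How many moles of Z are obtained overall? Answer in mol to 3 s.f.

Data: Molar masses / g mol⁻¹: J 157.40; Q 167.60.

4.81 mol

Step 1:
n(J) = 1430 / 157.40 = 9.085 mol
n(Q) = 1166 / 167.60 = 6.957 mol
n/ν for J = 9.085/1 = 9.085
n/ν for Q = 6.957/1 = 6.957
Smallest n/ν is Q → limiting reagent.
n(G) produced = (1/1) × 6.957 = 6.957 mol
Step 2:
n(G) available = 6.957 mol
n(T) = 14.43 mol
n/ν for G = 6.957/1 = 6.957
n/ν for T = 14.43/3 = 4.810
Smallest n/ν is T → limiting reagent.
n(Z) = (1/3) × 14.43 = 4.810 mol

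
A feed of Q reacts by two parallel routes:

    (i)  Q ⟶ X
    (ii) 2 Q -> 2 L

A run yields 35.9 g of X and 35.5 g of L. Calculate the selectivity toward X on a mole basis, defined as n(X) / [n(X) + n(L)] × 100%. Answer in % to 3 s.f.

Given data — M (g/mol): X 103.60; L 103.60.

50.3 %

n(X) = 35.9 / 103.60 = 0.3465 mol
n(L) = 35.5 / 103.60 = 0.3427 mol
selectivity = 0.3465/(0.3465+0.3427) × 100 = 50.28 %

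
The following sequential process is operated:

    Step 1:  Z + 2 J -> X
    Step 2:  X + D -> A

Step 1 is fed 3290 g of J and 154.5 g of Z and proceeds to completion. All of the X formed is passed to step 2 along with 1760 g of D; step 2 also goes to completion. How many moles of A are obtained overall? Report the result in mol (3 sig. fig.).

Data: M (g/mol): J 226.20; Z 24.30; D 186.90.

Step 1:
n(J) = 3290 / 226.20 = 14.54 mol
n(Z) = 154.5 / 24.30 = 6.358 mol
n/ν for J = 14.54/2 = 7.270
n/ν for Z = 6.358/1 = 6.358
Smallest n/ν is Z → limiting reagent.
n(X) produced = (1/1) × 6.358 = 6.358 mol
Step 2:
n(X) available = 6.358 mol
n(D) = 1760 / 186.90 = 9.417 mol
n/ν for X = 6.358/1 = 6.358
n/ν for D = 9.417/1 = 9.417
Smallest n/ν is X → limiting reagent.
n(A) = (1/1) × 6.358 = 6.358 mol

6.36 mol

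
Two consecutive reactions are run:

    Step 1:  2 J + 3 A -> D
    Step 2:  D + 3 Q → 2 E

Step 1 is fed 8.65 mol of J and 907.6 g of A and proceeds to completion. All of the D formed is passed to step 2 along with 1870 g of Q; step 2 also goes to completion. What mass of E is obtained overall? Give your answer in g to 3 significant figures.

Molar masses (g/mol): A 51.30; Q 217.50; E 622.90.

Step 1:
n(J) = 8.650 mol
n(A) = 907.6 / 51.30 = 17.69 mol
n/ν → J: 4.325, A: 5.897; J is limiting.
n(D) produced = (1/2) × 8.650 = 4.325 mol
Step 2:
n(D) available = 4.325 mol
n(Q) = 1870 / 217.50 = 8.598 mol
n/ν → D: 4.325, Q: 2.866; Q is limiting.
n(E) = (2/3) × 8.598 = 5.732 mol
mass = 5.732 × 622.90 = 3570 g

3570 g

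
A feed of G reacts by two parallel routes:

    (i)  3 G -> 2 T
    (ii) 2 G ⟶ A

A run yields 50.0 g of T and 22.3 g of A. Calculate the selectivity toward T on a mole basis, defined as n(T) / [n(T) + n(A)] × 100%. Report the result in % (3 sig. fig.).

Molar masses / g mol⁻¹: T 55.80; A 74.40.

74.9 %

n(T) = 50.0 / 55.80 = 0.8961 mol
n(A) = 22.3 / 74.40 = 0.2997 mol
selectivity = 0.8961/(0.8961+0.2997) × 100 = 74.94 %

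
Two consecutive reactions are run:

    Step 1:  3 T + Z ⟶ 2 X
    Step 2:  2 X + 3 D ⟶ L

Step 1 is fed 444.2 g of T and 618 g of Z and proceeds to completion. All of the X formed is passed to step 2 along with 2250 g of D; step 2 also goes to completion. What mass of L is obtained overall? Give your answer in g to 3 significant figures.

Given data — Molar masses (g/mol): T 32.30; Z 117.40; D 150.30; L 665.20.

Step 1:
n(T) = 444.2 / 32.30 = 13.75 mol
n(Z) = 618.0 / 117.40 = 5.264 mol
n/ν for T = 13.75/3 = 4.583
n/ν for Z = 5.264/1 = 5.264
Smallest n/ν is T → limiting reagent.
n(X) produced = (2/3) × 13.75 = 9.167 mol
Step 2:
n(X) available = 9.167 mol
n(D) = 2250 / 150.30 = 14.97 mol
n/ν for X = 9.167/2 = 4.584
n/ν for D = 14.97/3 = 4.990
Smallest n/ν is X → limiting reagent.
n(L) = (1/2) × 9.167 = 4.584 mol
mass = 4.584 × 665.20 = 3049 g

3050 g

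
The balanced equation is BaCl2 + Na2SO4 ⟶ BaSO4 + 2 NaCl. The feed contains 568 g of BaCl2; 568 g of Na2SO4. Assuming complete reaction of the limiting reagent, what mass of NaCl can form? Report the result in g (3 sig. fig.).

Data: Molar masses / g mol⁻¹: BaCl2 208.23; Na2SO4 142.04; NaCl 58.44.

n(BaCl2) = 568.0 / 208.23 = 2.728 mol
n(Na2SO4) = 568.0 / 142.04 = 3.999 mol
n/ν for BaCl2 = 2.728/1 = 2.728
n/ν for Na2SO4 = 3.999/1 = 3.999
Smallest n/ν is BaCl2 → limiting reagent.
n(NaCl) = (2/1) × 2.728 = 5.456 mol
mass = 5.456 × 58.44 = 318.8 g

319 g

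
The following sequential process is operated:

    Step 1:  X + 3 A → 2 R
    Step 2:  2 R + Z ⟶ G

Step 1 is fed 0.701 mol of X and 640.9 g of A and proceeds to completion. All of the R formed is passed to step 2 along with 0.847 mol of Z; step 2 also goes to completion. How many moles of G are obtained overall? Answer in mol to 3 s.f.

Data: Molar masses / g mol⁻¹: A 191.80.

Step 1:
n(X) = 0.7010 mol
n(A) = 640.9 / 191.80 = 3.342 mol
n/ν for X = 0.7010/1 = 0.7010
n/ν for A = 3.342/3 = 1.114
Smallest n/ν is X → limiting reagent.
n(R) produced = (2/1) × 0.7010 = 1.402 mol
Step 2:
n(R) available = 1.402 mol
n(Z) = 0.8470 mol
n/ν for R = 1.402/2 = 0.7010
n/ν for Z = 0.8470/1 = 0.8470
Smallest n/ν is R → limiting reagent.
n(G) = (1/2) × 1.402 = 0.7010 mol

0.701 mol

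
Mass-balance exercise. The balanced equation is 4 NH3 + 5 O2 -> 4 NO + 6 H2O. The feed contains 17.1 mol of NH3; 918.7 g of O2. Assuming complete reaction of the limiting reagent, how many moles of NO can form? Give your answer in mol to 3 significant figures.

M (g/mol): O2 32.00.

17.1 mol

n(NH3) = 17.10 mol
n(O2) = 918.7 / 32.00 = 28.71 mol
n/ν for NH3 = 17.10/4 = 4.275
n/ν for O2 = 28.71/5 = 5.742
Smallest n/ν is NH3 → limiting reagent.
n(NO) = (4/4) × 17.10 = 17.10 mol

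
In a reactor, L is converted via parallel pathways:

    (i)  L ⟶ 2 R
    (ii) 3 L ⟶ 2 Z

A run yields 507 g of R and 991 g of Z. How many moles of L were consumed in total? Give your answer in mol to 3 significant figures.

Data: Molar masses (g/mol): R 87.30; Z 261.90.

n(R) = 507 / 87.30 = 5.808 mol
n(Z) = 991 / 261.90 = 3.784 mol
n(L) via (i) = (1/2)×5.808 = 2.904 mol
n(L) via (ii) = (3/2)×3.784 = 5.676 mol
total n(L) = 2.904 + 5.676 = 8.580 mol

8.58 mol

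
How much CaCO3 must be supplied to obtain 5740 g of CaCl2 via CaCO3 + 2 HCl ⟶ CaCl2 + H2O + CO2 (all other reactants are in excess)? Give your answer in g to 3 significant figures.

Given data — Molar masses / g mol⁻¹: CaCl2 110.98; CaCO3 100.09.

5180 g

n(CaCl2) = 5740 / 110.98 = 51.72 mol
n(CaCO3) = (1/1) × 51.72 = 51.72 mol
mass = 51.72 × 100.09 = 5177 g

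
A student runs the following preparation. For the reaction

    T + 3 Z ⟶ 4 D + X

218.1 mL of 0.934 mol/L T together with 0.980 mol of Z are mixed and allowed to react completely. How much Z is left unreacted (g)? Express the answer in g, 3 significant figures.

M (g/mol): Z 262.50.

n(T) = 0.934 × 218.1/1000 = 0.2037 mol
n(Z) = 0.9800 mol
n/ν for T = 0.2037/1 = 0.2037
n/ν for Z = 0.9800/3 = 0.3267
Smallest n/ν is T → limiting reagent.
Z consumed = (3/1) × 0.2037 = 0.6111 mol
Z remaining = 0.9800 − 0.6111 = 0.3689 mol
mass = 0.3689 × 262.50 = 96.84 g

96.8 g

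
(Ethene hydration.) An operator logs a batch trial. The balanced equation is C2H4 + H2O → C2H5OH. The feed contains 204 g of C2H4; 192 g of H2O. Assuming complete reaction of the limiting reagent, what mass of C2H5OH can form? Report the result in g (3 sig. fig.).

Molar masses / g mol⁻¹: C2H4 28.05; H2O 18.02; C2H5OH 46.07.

335 g

n(C2H4) = 204.0 / 28.05 = 7.273 mol
n(H2O) = 192.0 / 18.02 = 10.65 mol
n/ν for C2H4 = 7.273/1 = 7.273
n/ν for H2O = 10.65/1 = 10.65
Smallest n/ν is C2H4 → limiting reagent.
n(C2H5OH) = (1/1) × 7.273 = 7.273 mol
mass = 7.273 × 46.07 = 335.1 g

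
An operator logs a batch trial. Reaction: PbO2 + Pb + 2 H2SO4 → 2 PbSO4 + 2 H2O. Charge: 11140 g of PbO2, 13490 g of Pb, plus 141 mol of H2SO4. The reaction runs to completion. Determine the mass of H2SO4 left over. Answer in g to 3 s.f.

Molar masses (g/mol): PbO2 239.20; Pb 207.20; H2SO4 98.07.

4690 g

n(PbO2) = 11140 / 239.20 = 46.57 mol
n(Pb) = 13490 / 207.20 = 65.11 mol
n(H2SO4) = 141.0 mol
n/ν for PbO2 = 46.57/1 = 46.57
n/ν for Pb = 65.11/1 = 65.11
n/ν for H2SO4 = 141.0/2 = 70.50
Smallest n/ν is PbO2 → limiting reagent.
H2SO4 consumed = (2/1) × 46.57 = 93.14 mol
H2SO4 remaining = 141.0 − 93.14 = 47.86 mol
mass = 47.86 × 98.07 = 4694 g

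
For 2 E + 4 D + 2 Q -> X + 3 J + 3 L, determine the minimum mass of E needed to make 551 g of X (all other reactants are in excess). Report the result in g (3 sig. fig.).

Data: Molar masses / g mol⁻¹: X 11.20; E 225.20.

22200 g

n(X) = 551 / 11.20 = 49.20 mol
n(E) = (2/1) × 49.20 = 98.40 mol
mass = 98.40 × 225.20 = 22160 g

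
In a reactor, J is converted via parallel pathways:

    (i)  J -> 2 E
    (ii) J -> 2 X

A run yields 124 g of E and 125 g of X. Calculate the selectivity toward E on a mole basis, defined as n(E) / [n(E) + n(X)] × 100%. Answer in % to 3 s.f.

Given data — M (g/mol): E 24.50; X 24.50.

49.8 %

n(E) = 124 / 24.50 = 5.061 mol
n(X) = 125 / 24.50 = 5.102 mol
selectivity = 5.061/(5.061+5.102) × 100 = 49.80 %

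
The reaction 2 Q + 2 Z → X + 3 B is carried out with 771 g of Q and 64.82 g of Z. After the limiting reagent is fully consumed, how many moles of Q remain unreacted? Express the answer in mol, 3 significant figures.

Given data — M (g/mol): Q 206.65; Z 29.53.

n(Q) = 771.0 / 206.65 = 3.731 mol
n(Z) = 64.82 / 29.53 = 2.195 mol
n/ν for Q = 3.731/2 = 1.866
n/ν for Z = 2.195/2 = 1.098
Smallest n/ν is Z → limiting reagent.
Q consumed = (2/2) × 2.195 = 2.195 mol
Q remaining = 3.731 − 2.195 = 1.536 mol

1.54 mol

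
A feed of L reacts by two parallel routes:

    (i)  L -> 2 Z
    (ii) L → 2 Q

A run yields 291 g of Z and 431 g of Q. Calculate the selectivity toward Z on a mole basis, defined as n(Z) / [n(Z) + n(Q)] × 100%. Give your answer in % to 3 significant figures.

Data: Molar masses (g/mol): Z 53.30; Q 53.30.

n(Z) = 291 / 53.30 = 5.460 mol
n(Q) = 431 / 53.30 = 8.086 mol
selectivity = 5.460/(5.460+8.086) × 100 = 40.31 %

40.3 %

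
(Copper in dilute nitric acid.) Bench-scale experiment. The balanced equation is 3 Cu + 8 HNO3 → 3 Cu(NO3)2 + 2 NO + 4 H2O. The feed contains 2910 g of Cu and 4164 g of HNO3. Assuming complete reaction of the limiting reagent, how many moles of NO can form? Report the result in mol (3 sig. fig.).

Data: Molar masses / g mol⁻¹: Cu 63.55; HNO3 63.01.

n(Cu) = 2910 / 63.55 = 45.79 mol
n(HNO3) = 4164 / 63.01 = 66.08 mol
n/ν → Cu: 15.26, HNO3: 8.260; HNO3 is limiting.
n(NO) = (2/8) × 66.08 = 16.52 mol

16.5 mol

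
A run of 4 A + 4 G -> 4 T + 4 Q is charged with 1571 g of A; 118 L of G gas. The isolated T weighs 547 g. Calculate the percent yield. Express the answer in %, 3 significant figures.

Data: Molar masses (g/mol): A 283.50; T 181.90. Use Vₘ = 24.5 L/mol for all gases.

n(A) = 1571 / 283.50 = 5.541 mol
n(G) = 118.0 / 24.5 = 4.816 mol
n/ν → A: 1.385, G: 1.204; G is limiting.
theoretical n(T) = (4/4) × 4.816 = 4.816 mol → 876.0 g
% yield = 547 / 876.0 × 100 = 62.44 %

62.4 %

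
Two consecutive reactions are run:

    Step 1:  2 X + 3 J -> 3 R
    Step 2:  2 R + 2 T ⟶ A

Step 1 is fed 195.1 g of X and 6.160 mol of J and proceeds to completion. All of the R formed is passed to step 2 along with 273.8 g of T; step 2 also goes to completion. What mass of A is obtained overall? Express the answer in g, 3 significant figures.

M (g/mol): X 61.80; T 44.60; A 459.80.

Step 1:
n(X) = 195.1 / 61.80 = 3.157 mol
n(J) = 6.160 mol
n/ν for X = 3.157/2 = 1.579
n/ν for J = 6.160/3 = 2.053
Smallest n/ν is X → limiting reagent.
n(R) produced = (3/2) × 3.157 = 4.736 mol
Step 2:
n(R) available = 4.736 mol
n(T) = 273.8 / 44.60 = 6.139 mol
n/ν for R = 4.736/2 = 2.368
n/ν for T = 6.139/2 = 3.070
Smallest n/ν is R → limiting reagent.
n(A) = (1/2) × 4.736 = 2.368 mol
mass = 2.368 × 459.80 = 1089 g

1090 g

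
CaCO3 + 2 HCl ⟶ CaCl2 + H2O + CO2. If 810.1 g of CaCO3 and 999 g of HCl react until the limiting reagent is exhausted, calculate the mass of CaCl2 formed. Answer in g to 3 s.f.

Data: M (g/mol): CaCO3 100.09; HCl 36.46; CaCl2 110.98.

n(CaCO3) = 810.1 / 100.09 = 8.094 mol
n(HCl) = 999.0 / 36.46 = 27.40 mol
n/ν → CaCO3: 8.094, HCl: 13.70; CaCO3 is limiting.
n(CaCl2) = (1/1) × 8.094 = 8.094 mol
mass = 8.094 × 110.98 = 898.3 g

898 g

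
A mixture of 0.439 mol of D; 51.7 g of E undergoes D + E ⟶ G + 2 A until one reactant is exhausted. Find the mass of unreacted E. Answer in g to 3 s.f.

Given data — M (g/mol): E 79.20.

16.9 g

n(D) = 0.4390 mol
n(E) = 51.70 / 79.20 = 0.6528 mol
n/ν for D = 0.4390/1 = 0.4390
n/ν for E = 0.6528/1 = 0.6528
Smallest n/ν is D → limiting reagent.
E consumed = (1/1) × 0.4390 = 0.4390 mol
E remaining = 0.6528 − 0.4390 = 0.2138 mol
mass = 0.2138 × 79.20 = 16.93 g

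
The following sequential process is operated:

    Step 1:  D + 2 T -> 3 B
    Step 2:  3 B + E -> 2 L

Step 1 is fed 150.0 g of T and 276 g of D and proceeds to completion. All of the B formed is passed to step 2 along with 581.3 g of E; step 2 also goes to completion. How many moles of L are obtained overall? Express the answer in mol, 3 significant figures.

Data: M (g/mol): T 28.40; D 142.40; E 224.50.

Step 1:
n(T) = 150.0 / 28.40 = 5.282 mol
n(D) = 276.0 / 142.40 = 1.938 mol
n/ν → T: 2.641, D: 1.938; D is limiting.
n(B) produced = (3/1) × 1.938 = 5.814 mol
Step 2:
n(B) available = 5.814 mol
n(E) = 581.3 / 224.50 = 2.589 mol
n/ν → B: 1.938, E: 2.589; B is limiting.
n(L) = (2/3) × 5.814 = 3.876 mol

3.88 mol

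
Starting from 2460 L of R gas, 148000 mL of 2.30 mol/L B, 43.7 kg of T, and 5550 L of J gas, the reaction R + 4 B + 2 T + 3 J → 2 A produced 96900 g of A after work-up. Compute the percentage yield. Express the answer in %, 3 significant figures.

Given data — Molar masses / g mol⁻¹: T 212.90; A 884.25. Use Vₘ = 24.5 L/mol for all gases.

n(R) = 2460 / 24.5 = 100.4 mol
n(B) = 2.30 × 148000/1000 = 340.4 mol
n(T) = 43.70×1000 / 212.90 = 205.3 mol
n(J) = 5550 / 24.5 = 226.5 mol
n/ν for R = 100.4/1 = 100.4
n/ν for B = 340.4/4 = 85.10
n/ν for T = 205.3/2 = 102.7
n/ν for J = 226.5/3 = 75.50
Smallest n/ν is J → limiting reagent.
theoretical n(A) = (2/3) × 226.5 = 151.0 mol → 133500 g
% yield = 96900 / 133500 × 100 = 72.58 %

72.6 %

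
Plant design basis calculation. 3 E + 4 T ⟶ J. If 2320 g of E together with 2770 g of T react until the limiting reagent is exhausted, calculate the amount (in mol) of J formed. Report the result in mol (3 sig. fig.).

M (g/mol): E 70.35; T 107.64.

n(E) = 2320 / 70.35 = 32.98 mol
n(T) = 2770 / 107.64 = 25.73 mol
n/ν for E = 32.98/3 = 10.99
n/ν for T = 25.73/4 = 6.433
Smallest n/ν is T → limiting reagent.
n(J) = (1/4) × 25.73 = 6.433 mol

6.43 mol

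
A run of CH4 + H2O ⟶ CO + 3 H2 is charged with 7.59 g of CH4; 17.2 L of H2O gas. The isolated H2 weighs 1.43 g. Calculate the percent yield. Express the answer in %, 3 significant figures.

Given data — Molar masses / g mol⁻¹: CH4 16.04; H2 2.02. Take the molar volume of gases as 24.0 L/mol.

n(CH4) = 7.590 / 16.04 = 0.4732 mol
n(H2O) = 17.20 / 24.0 = 0.7167 mol
n/ν for CH4 = 0.4732/1 = 0.4732
n/ν for H2O = 0.7167/1 = 0.7167
Smallest n/ν is CH4 → limiting reagent.
theoretical n(H2) = (3/1) × 0.4732 = 1.420 mol → 2.868 g
% yield = 1.43 / 2.868 × 100 = 49.86 %

49.9 %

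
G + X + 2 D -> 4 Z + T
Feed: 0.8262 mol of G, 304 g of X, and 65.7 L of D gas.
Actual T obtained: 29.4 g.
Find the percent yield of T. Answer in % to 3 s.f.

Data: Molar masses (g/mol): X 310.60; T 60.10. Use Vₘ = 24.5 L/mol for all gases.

n(G) = 0.8262 mol
n(X) = 304.0 / 310.60 = 0.9788 mol
n(D) = 65.70 / 24.5 = 2.682 mol
n/ν → G: 0.8262, X: 0.9788, D: 1.341; G is limiting.
theoretical n(T) = (1/1) × 0.8262 = 0.8262 mol → 49.65 g
% yield = 29.4 / 49.65 × 100 = 59.21 %

59.2 %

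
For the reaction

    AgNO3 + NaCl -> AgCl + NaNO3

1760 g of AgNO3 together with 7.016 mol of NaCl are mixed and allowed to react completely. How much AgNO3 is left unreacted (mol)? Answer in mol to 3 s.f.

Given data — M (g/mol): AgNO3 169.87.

n(AgNO3) = 1760 / 169.87 = 10.36 mol
n(NaCl) = 7.016 mol
n/ν for AgNO3 = 10.36/1 = 10.36
n/ν for NaCl = 7.016/1 = 7.016
Smallest n/ν is NaCl → limiting reagent.
AgNO3 consumed = (1/1) × 7.016 = 7.016 mol
AgNO3 remaining = 10.36 − 7.016 = 3.344 mol

3.34 mol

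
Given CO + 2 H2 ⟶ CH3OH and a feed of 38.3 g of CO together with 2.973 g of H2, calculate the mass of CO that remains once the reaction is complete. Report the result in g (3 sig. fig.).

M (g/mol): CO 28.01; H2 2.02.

17.7 g

n(CO) = 38.30 / 28.01 = 1.367 mol
n(H2) = 2.973 / 2.02 = 1.472 mol
n/ν → CO: 1.367, H2: 0.7360; H2 is limiting.
CO consumed = (1/2) × 1.472 = 0.7360 mol
CO remaining = 1.367 − 0.7360 = 0.6310 mol
mass = 0.6310 × 28.01 = 17.67 g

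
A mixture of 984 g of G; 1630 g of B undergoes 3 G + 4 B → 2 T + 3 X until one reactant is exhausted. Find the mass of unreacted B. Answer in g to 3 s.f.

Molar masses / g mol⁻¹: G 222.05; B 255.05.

n(G) = 984.0 / 222.05 = 4.431 mol
n(B) = 1630 / 255.05 = 6.391 mol
n/ν for G = 4.431/3 = 1.477
n/ν for B = 6.391/4 = 1.598
Smallest n/ν is G → limiting reagent.
B consumed = (4/3) × 4.431 = 5.908 mol
B remaining = 6.391 − 5.908 = 0.4830 mol
mass = 0.4830 × 255.05 = 123.2 g

123 g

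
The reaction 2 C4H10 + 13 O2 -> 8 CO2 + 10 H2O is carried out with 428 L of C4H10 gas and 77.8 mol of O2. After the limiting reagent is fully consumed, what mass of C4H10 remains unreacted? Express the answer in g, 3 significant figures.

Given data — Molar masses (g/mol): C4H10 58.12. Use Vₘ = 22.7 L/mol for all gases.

n(C4H10) = 428.0 / 22.7 = 18.85 mol
n(O2) = 77.80 mol
n/ν for C4H10 = 18.85/2 = 9.425
n/ν for O2 = 77.80/13 = 5.985
Smallest n/ν is O2 → limiting reagent.
C4H10 consumed = (2/13) × 77.80 = 11.97 mol
C4H10 remaining = 18.85 − 11.97 = 6.880 mol
mass = 6.880 × 58.12 = 399.9 g

400 g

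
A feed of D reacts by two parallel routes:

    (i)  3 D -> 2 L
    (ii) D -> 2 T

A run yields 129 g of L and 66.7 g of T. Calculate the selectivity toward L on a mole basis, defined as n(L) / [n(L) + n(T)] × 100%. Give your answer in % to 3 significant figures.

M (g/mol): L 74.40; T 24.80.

n(L) = 129 / 74.40 = 1.734 mol
n(T) = 66.7 / 24.80 = 2.690 mol
selectivity = 1.734/(1.734+2.690) × 100 = 39.20 %

39.2 %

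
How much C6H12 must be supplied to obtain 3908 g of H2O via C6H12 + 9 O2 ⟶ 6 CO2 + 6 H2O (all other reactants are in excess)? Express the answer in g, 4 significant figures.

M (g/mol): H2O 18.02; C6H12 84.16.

3042 g

n(H2O) = 3908 / 18.02 = 216.9 mol
n(C6H12) = (1/6) × 216.9 = 36.15 mol
mass = 36.15 × 84.16 = 3042 g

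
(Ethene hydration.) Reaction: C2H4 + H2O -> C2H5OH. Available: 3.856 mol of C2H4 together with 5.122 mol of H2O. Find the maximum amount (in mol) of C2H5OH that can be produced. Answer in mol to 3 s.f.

3.86 mol

n(C2H4) = 3.856 mol
n(H2O) = 5.122 mol
n/ν → C2H4: 3.856, H2O: 5.122; C2H4 is limiting.
n(C2H5OH) = (1/1) × 3.856 = 3.856 mol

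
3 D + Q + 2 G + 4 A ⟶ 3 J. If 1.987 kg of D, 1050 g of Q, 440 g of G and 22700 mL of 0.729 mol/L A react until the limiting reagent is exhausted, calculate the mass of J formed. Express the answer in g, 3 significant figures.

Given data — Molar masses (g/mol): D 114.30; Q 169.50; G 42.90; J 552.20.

n(D) = 1.987×1000 / 114.30 = 17.38 mol
n(Q) = 1050 / 169.50 = 6.195 mol
n(G) = 440.0 / 42.90 = 10.26 mol
n(A) = 0.729 × 22700/1000 = 16.55 mol
n/ν for D = 17.38/3 = 5.793
n/ν for Q = 6.195/1 = 6.195
n/ν for G = 10.26/2 = 5.130
n/ν for A = 16.55/4 = 4.138
Smallest n/ν is A → limiting reagent.
n(J) = (3/4) × 16.55 = 12.41 mol
mass = 12.41 × 552.20 = 6853 g

6850 g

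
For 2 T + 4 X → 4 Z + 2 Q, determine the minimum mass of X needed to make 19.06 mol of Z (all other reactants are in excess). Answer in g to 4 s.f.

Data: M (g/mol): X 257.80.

n(Z) = 19.06 mol
n(X) = (4/4) × 19.06 = 19.06 mol
mass = 19.06 × 257.80 = 4914 g

4914 g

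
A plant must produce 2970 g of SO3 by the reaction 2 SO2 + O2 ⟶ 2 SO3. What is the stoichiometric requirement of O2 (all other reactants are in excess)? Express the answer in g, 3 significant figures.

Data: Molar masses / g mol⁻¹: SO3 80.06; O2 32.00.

n(SO3) = 2970 / 80.06 = 37.10 mol
n(O2) = (1/2) × 37.10 = 18.55 mol
mass = 18.55 × 32.00 = 593.6 g

594 g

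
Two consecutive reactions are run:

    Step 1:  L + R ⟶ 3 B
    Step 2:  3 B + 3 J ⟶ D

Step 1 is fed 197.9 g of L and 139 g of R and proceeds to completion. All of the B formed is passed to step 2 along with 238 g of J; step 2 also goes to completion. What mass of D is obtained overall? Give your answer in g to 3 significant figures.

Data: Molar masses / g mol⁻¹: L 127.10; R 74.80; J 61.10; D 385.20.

Step 1:
n(L) = 197.9 / 127.10 = 1.557 mol
n(R) = 139.0 / 74.80 = 1.858 mol
n/ν for L = 1.557/1 = 1.557
n/ν for R = 1.858/1 = 1.858
Smallest n/ν is L → limiting reagent.
n(B) produced = (3/1) × 1.557 = 4.671 mol
Step 2:
n(B) available = 4.671 mol
n(J) = 238.0 / 61.10 = 3.895 mol
n/ν for B = 4.671/3 = 1.557
n/ν for J = 3.895/3 = 1.298
Smallest n/ν is J → limiting reagent.
n(D) = (1/3) × 3.895 = 1.298 mol
mass = 1.298 × 385.20 = 500.0 g

500 g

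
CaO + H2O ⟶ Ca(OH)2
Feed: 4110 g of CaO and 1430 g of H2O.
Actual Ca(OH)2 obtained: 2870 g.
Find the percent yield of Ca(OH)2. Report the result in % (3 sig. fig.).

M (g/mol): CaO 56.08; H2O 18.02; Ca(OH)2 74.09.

52.9 %

n(CaO) = 4110 / 56.08 = 73.29 mol
n(H2O) = 1430 / 18.02 = 79.36 mol
n/ν → CaO: 73.29, H2O: 79.36; CaO is limiting.
theoretical n(Ca(OH)2) = (1/1) × 73.29 = 73.29 mol → 5430 g
% yield = 2870 / 5430 × 100 = 52.85 %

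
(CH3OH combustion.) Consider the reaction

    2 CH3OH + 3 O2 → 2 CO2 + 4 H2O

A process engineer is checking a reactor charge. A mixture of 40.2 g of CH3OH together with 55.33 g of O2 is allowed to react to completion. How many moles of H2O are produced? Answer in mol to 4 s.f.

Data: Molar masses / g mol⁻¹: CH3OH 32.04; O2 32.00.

n(CH3OH) = 40.20 / 32.04 = 1.255 mol
n(O2) = 55.33 / 32.00 = 1.729 mol
n/ν → CH3OH: 0.6275, O2: 0.5763; O2 is limiting.
n(H2O) = (4/3) × 1.729 = 2.305 mol

2.305 mol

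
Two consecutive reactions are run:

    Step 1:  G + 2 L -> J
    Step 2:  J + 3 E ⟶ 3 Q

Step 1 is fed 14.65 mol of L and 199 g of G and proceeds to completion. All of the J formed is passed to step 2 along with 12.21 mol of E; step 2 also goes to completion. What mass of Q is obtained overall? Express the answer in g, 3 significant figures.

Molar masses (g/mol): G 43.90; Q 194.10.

Step 1:
n(L) = 14.65 mol
n(G) = 199.0 / 43.90 = 4.533 mol
n/ν for L = 14.65/2 = 7.325
n/ν for G = 4.533/1 = 4.533
Smallest n/ν is G → limiting reagent.
n(J) produced = (1/1) × 4.533 = 4.533 mol
Step 2:
n(J) available = 4.533 mol
n(E) = 12.21 mol
n/ν for J = 4.533/1 = 4.533
n/ν for E = 12.21/3 = 4.070
Smallest n/ν is E → limiting reagent.
n(Q) = (3/3) × 12.21 = 12.21 mol
mass = 12.21 × 194.10 = 2370 g

2370 g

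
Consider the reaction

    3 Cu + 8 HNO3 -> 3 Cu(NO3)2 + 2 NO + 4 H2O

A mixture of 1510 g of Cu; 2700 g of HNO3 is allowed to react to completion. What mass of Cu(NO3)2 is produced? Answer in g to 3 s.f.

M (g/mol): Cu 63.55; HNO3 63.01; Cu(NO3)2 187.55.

3010 g

n(Cu) = 1510 / 63.55 = 23.76 mol
n(HNO3) = 2700 / 63.01 = 42.85 mol
n/ν for Cu = 23.76/3 = 7.920
n/ν for HNO3 = 42.85/8 = 5.356
Smallest n/ν is HNO3 → limiting reagent.
n(Cu(NO3)2) = (3/8) × 42.85 = 16.07 mol
mass = 16.07 × 187.55 = 3014 g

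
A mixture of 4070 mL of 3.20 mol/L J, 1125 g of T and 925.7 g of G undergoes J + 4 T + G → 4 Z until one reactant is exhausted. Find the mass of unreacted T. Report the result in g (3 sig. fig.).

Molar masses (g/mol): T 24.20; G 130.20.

437 g

n(J) = 3.20 × 4070/1000 = 13.02 mol
n(T) = 1125 / 24.20 = 46.49 mol
n(G) = 925.7 / 130.20 = 7.110 mol
n/ν → J: 13.02, T: 11.62, G: 7.110; G is limiting.
T consumed = (4/1) × 7.110 = 28.44 mol
T remaining = 46.49 − 28.44 = 18.05 mol
mass = 18.05 × 24.20 = 436.8 g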